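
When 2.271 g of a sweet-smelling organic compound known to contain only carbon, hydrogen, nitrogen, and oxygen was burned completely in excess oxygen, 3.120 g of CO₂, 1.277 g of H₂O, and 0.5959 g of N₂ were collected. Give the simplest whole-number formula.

C5H10N3O3

mol C = 3.120 g CO₂ ÷ 44.009 g/mol = 0.070895 mol
mol H = 2 × 1.277 g H₂O ÷ 18.015 g/mol = 0.14177 mol
mol N = 2 × 0.5959 g N₂ ÷ 28.014 g/mol = 0.042543 mol
mass O = 2.271 − (0.85151 + 0.14290 + 0.59590) = 0.68068 g → mol O = 0.68068 ÷ 15.999 = 0.042545 mol
Divide by the smallest (0.042543 mol): C 1.666, H 3.332, N 1.000, O 1.000
Multiplying each by 3 gives whole numbers: C 5.00, H 10.00, N 3.00, O 3.00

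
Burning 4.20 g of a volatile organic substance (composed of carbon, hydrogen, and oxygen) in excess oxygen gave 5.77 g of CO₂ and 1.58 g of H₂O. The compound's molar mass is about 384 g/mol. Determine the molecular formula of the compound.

mol C = 5.77 g CO₂ ÷ 44.009 g/mol = 0.1311 mol
mol H = 2 × 1.58 g H₂O ÷ 18.015 g/mol = 0.1754 mol
mass O = 4.20 − (1.575 + 0.1768) = 2.448 g → mol O = 2.448 ÷ 15.999 = 0.1530 mol
Divide by the smallest (0.1311 mol): C 1.000, H 1.338, O 1.167
Multiplying each by 6 gives whole numbers: C 6.00, H 8.03, O 7.00
Empirical formula: C6H8O7
Empirical-formula mass = 192.12 g/mol; 384 ÷ 192.12 ≈ 2, so the molecular formula is C12H16O14.

C12H16O14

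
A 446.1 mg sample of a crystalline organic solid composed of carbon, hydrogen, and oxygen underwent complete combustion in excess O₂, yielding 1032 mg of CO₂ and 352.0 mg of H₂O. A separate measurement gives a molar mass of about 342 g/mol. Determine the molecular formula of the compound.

mol C = 1.032 g CO₂ ÷ 44.009 g/mol = 0.023450 mol
mol H = 2 × 0.3520 g H₂O ÷ 18.015 g/mol = 0.039079 mol
mass O = 0.4461 − (0.28165 + 0.039391) = 0.12505 g → mol O = 0.12505 ÷ 15.999 = 0.0078164 mol
Divide by the smallest (0.0078164 mol): C 3.000, H 5.000, O 1.000
Empirical formula: C3H5O
Empirical-formula mass = 57.07 g/mol; 342 ÷ 57.07 ≈ 6, so the molecular formula is C18H30O6.

C18H30O6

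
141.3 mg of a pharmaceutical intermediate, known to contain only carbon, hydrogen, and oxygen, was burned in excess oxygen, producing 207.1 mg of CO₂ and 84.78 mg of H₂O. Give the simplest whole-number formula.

CH2O

mol C = 0.2071 g CO₂ ÷ 44.009 g/mol = 0.0047059 mol
mol H = 2 × 0.08478 g H₂O ÷ 18.015 g/mol = 0.0094122 mol
mass O = 0.1413 − (0.056522 + 0.0094875) = 0.075291 g → mol O = 0.075291 ÷ 15.999 = 0.0047060 mol
Divide by the smallest (0.0047059 mol): C 1.000, H 2.000, O 1.000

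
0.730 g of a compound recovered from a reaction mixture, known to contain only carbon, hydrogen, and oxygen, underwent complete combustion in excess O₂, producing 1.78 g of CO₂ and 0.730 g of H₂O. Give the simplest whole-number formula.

mol C = 1.78 g CO₂ ÷ 44.009 g/mol = 0.04045 mol
mol H = 2 × 0.730 g H₂O ÷ 18.015 g/mol = 0.08104 mol
mass O = 0.730 − (0.4858 + 0.08169) = 0.1625 g → mol O = 0.1625 ÷ 15.999 = 0.01016 mol
Divide by the smallest (0.01016 mol): C 3.982, H 7.979, O 1.000

C4H8O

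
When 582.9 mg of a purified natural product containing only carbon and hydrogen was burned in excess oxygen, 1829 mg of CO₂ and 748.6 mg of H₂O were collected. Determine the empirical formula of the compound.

mol C = 1.829 g CO₂ ÷ 44.009 g/mol = 0.041560 mol
mol H = 2 × 0.7486 g H₂O ÷ 18.015 g/mol = 0.083109 mol
Divide by the smallest (0.041560 mol): C 1.000, H 2.000

CH2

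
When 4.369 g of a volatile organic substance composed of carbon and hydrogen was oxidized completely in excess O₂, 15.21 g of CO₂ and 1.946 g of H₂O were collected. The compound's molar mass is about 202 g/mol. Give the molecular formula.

C16H10

mol C = 15.21 g CO₂ ÷ 44.009 g/mol = 0.34561 mol
mol H = 2 × 1.946 g H₂O ÷ 18.015 g/mol = 0.21604 mol
Divide by the smallest (0.21604 mol): C 1.600, H 1.000
Multiplying each by 5 gives whole numbers: C 8.00, H 5.00
Empirical formula: C8H5
Empirical-formula mass = 101.13 g/mol; 202 ÷ 101.13 ≈ 2, so the molecular formula is C16H10.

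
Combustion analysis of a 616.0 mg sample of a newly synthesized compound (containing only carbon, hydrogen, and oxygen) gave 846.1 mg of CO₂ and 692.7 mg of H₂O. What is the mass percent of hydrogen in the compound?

mol C = 0.8461 g CO₂ ÷ 44.009 g/mol = 0.019226 mol
mol H = 2 × 0.6927 g H₂O ÷ 18.015 g/mol = 0.076903 mol
mass O = 0.6160 − (0.23092 + 0.077518) = 0.30756 g → mol O = 0.30756 ÷ 15.999 = 0.019224 mol
mass % H = 0.077518 g ÷ 0.6160 g × 100%

12.58%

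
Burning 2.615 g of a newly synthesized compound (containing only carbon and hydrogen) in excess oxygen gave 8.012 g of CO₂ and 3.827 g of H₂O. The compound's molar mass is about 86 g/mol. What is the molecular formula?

C6H14

mol C = 8.012 g CO₂ ÷ 44.009 g/mol = 0.18205 mol
mol H = 2 × 3.827 g H₂O ÷ 18.015 g/mol = 0.42487 mol
Divide by the smallest (0.18205 mol): C 1.000, H 2.334
Multiplying each by 3 gives whole numbers: C 3.00, H 7.00
Empirical formula: C3H7
Empirical-formula mass = 43.09 g/mol; 86 ÷ 43.09 ≈ 2, so the molecular formula is C6H14.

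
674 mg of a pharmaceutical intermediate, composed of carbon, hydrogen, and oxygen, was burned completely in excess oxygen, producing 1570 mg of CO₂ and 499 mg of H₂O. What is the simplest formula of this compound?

C9H14O3

mol C = 1.57 g CO₂ ÷ 44.009 g/mol = 0.03567 mol
mol H = 2 × 0.499 g H₂O ÷ 18.015 g/mol = 0.05540 mol
mass O = 0.674 − (0.4285 + 0.05584) = 0.1897 g → mol O = 0.1897 ÷ 15.999 = 0.01186 mol
Divide by the smallest (0.01186 mol): C 3.009, H 4.673, O 1.000
Multiplying each by 3 gives whole numbers: C 9.03, H 14.02, O 3.00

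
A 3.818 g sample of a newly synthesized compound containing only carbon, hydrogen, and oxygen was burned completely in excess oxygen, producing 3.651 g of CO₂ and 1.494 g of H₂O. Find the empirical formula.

mol C = 3.651 g CO₂ ÷ 44.009 g/mol = 0.082960 mol
mol H = 2 × 1.494 g H₂O ÷ 18.015 g/mol = 0.16586 mol
mass O = 3.818 − (0.99644 + 0.16719) = 2.6544 g → mol O = 2.6544 ÷ 15.999 = 0.16591 mol
Divide by the smallest (0.082960 mol): C 1.000, H 1.999, O 2.000

CH2O2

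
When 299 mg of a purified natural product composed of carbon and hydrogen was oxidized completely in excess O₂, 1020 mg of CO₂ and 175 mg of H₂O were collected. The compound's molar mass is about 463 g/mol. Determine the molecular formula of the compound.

C36H30

mol C = 1.02 g CO₂ ÷ 44.009 g/mol = 0.02318 mol
mol H = 2 × 0.175 g H₂O ÷ 18.015 g/mol = 0.01943 mol
Divide by the smallest (0.01943 mol): C 1.193, H 1.000
Multiplying each by 5 gives whole numbers: C 5.96, H 5.00
Empirical formula: C6H5
Empirical-formula mass = 77.11 g/mol; 463 ÷ 77.11 ≈ 6, so the molecular formula is C36H30.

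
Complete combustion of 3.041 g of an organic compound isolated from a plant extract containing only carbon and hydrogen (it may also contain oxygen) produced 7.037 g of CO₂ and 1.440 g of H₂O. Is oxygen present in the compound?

mol C = 7.037 g CO₂ ÷ 44.009 g/mol = 0.15990 mol
mol H = 2 × 1.440 g H₂O ÷ 18.015 g/mol = 0.15987 mol
C and H account for only 2.0817 g of the 3.041 g sample; the remaining 0.95931 g must be oxygen.

yes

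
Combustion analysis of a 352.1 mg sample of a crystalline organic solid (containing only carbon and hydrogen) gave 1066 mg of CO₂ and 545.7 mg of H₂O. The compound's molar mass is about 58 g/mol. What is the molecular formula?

mol C = 1.066 g CO₂ ÷ 44.009 g/mol = 0.024222 mol
mol H = 2 × 0.5457 g H₂O ÷ 18.015 g/mol = 0.060583 mol
Divide by the smallest (0.024222 mol): C 1.000, H 2.501
Multiplying each by 2 gives whole numbers: C 2.00, H 5.00
Empirical formula: C2H5
Empirical-formula mass = 29.06 g/mol; 58 ÷ 29.06 ≈ 2, so the molecular formula is C4H10.

C4H10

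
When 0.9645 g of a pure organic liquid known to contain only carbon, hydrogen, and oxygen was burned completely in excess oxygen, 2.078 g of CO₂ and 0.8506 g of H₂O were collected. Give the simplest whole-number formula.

mol C = 2.078 g CO₂ ÷ 44.009 g/mol = 0.047218 mol
mol H = 2 × 0.8506 g H₂O ÷ 18.015 g/mol = 0.094432 mol
mass O = 0.9645 − (0.56713 + 0.095188) = 0.30218 g → mol O = 0.30218 ÷ 15.999 = 0.018888 mol
Divide by the smallest (0.018888 mol): C 2.500, H 5.000, O 1.000
Multiplying each by 2 gives whole numbers: C 5.00, H 10.00, O 2.00

C5H10O2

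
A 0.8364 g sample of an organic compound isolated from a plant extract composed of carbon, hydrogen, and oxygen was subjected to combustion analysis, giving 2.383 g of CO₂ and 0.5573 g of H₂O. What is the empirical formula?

C7H8O

mol C = 2.383 g CO₂ ÷ 44.009 g/mol = 0.054148 mol
mol H = 2 × 0.5573 g H₂O ÷ 18.015 g/mol = 0.061871 mol
mass O = 0.8364 − (0.65037 + 0.062366) = 0.12366 g → mol O = 0.12366 ÷ 15.999 = 0.0077294 mol
Divide by the smallest (0.0077294 mol): C 7.005, H 8.005, O 1.000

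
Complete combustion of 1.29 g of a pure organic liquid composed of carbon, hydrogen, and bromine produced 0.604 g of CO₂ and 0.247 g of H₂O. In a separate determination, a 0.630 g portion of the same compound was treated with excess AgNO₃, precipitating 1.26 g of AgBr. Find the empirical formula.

mol C = 0.604 g CO₂ ÷ 44.009 g/mol = 0.01372 mol
mol H = 2 × 0.247 g H₂O ÷ 18.015 g/mol = 0.02742 mol
From the AgBr data: mol Br per gram of compound = (1.26 ÷ 187.772) ÷ 0.630 = 0.01065 mol/g, so in the 1.29 g combustion sample mol Br = 0.01374 mol
Divide by the smallest (0.01372 mol): C 1.000, H 1.998, Br 1.001

CH2Br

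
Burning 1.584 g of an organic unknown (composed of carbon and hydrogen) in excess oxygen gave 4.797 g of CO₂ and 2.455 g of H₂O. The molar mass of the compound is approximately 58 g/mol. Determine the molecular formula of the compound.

C4H10

mol C = 4.797 g CO₂ ÷ 44.009 g/mol = 0.10900 mol
mol H = 2 × 2.455 g H₂O ÷ 18.015 g/mol = 0.27255 mol
Divide by the smallest (0.10900 mol): C 1.000, H 2.500
Multiplying each by 2 gives whole numbers: C 2.00, H 5.00
Empirical formula: C2H5
Empirical-formula mass = 29.06 g/mol; 58 ÷ 29.06 ≈ 2, so the molecular formula is C4H10.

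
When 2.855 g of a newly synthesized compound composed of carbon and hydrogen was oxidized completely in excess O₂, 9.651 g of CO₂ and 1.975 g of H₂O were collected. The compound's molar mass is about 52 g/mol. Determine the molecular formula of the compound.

mol C = 9.651 g CO₂ ÷ 44.009 g/mol = 0.21930 mol
mol H = 2 × 1.975 g H₂O ÷ 18.015 g/mol = 0.21926 mol
Divide by the smallest (0.21926 mol): C 1.000, H 1.000
Empirical formula: CH
Empirical-formula mass = 13.02 g/mol; 52 ÷ 13.02 ≈ 4, so the molecular formula is C4H4.

C4H4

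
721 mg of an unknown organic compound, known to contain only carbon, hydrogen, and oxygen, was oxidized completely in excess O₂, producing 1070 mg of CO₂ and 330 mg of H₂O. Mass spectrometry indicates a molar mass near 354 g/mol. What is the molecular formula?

C12H18O12

mol C = 1.07 g CO₂ ÷ 44.009 g/mol = 0.02431 mol
mol H = 2 × 0.330 g H₂O ÷ 18.015 g/mol = 0.03664 mol
mass O = 0.721 − (0.2920 + 0.03693) = 0.3920 g → mol O = 0.3920 ÷ 15.999 = 0.02450 mol
Divide by the smallest (0.02431 mol): C 1.000, H 1.507, O 1.008
Multiplying each by 2 gives whole numbers: C 2.00, H 3.01, O 2.02
Empirical formula: C2H3O2
Empirical-formula mass = 59.04 g/mol; 354 ÷ 59.04 ≈ 6, so the molecular formula is C12H18O12.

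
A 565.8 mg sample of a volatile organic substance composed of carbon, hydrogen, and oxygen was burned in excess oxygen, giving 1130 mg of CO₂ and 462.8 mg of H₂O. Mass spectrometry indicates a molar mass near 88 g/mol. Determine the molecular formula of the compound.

mol C = 1.130 g CO₂ ÷ 44.009 g/mol = 0.025677 mol
mol H = 2 × 0.4628 g H₂O ÷ 18.015 g/mol = 0.051379 mol
mass O = 0.5658 − (0.30840 + 0.051790) = 0.20561 g → mol O = 0.20561 ÷ 15.999 = 0.012851 mol
Divide by the smallest (0.012851 mol): C 1.998, H 3.998, O 1.000
Empirical formula: C2H4O
Empirical-formula mass = 44.05 g/mol; 88 ÷ 44.05 ≈ 2, so the molecular formula is C4H8O2.

C4H8O2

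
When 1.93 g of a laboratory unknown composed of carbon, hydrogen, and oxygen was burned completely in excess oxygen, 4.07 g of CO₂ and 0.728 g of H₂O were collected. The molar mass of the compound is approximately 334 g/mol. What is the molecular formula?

mol C = 4.07 g CO₂ ÷ 44.009 g/mol = 0.09248 mol
mol H = 2 × 0.728 g H₂O ÷ 18.015 g/mol = 0.08082 mol
mass O = 1.93 − (1.111 + 0.08147) = 0.7377 g → mol O = 0.7377 ÷ 15.999 = 0.04611 mol
Divide by the smallest (0.04611 mol): C 2.006, H 1.753, O 1.000
Multiplying each by 4 gives whole numbers: C 8.02, H 7.01, O 4.00
Empirical formula: C8H7O4
Empirical-formula mass = 167.14 g/mol; 334 ÷ 167.14 ≈ 2, so the molecular formula is C16H14O8.

C16H14O8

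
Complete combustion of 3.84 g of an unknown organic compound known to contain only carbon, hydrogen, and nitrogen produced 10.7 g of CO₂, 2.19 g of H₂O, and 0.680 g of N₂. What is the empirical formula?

C5H5N

mol C = 10.7 g CO₂ ÷ 44.009 g/mol = 0.2431 mol
mol H = 2 × 2.19 g H₂O ÷ 18.015 g/mol = 0.2431 mol
mol N = 2 × 0.680 g N₂ ÷ 28.014 g/mol = 0.04855 mol
Divide by the smallest (0.04855 mol): C 5.008, H 5.008, N 1.000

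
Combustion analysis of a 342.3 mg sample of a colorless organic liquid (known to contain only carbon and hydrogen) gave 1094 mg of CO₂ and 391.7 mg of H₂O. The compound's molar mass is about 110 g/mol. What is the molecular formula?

mol C = 1.094 g CO₂ ÷ 44.009 g/mol = 0.024859 mol
mol H = 2 × 0.3917 g H₂O ÷ 18.015 g/mol = 0.043486 mol
Divide by the smallest (0.024859 mol): C 1.000, H 1.749
Multiplying each by 4 gives whole numbers: C 4.00, H 7.00
Empirical formula: C4H7
Empirical-formula mass = 55.10 g/mol; 110 ÷ 55.10 ≈ 2, so the molecular formula is C8H14.

C8H14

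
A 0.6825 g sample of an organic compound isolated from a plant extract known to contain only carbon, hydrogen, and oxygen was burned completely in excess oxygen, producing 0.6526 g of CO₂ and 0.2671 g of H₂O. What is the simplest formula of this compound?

mol C = 0.6526 g CO₂ ÷ 44.009 g/mol = 0.014829 mol
mol H = 2 × 0.2671 g H₂O ÷ 18.015 g/mol = 0.029653 mol
mass O = 0.6825 − (0.17811 + 0.029890) = 0.47450 g → mol O = 0.47450 ÷ 15.999 = 0.029658 mol
Divide by the smallest (0.014829 mol): C 1.000, H 2.000, O 2.000

CH2O2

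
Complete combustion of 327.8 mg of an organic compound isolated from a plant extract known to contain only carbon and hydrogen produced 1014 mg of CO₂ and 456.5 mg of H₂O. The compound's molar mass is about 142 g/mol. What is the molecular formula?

mol C = 1.014 g CO₂ ÷ 44.009 g/mol = 0.023041 mol
mol H = 2 × 0.4565 g H₂O ÷ 18.015 g/mol = 0.050680 mol
Divide by the smallest (0.023041 mol): C 1.000, H 2.200
Multiplying each by 5 gives whole numbers: C 5.00, H 11.00
Empirical formula: C5H11
Empirical-formula mass = 71.14 g/mol; 142 ÷ 71.14 ≈ 2, so the molecular formula is C10H22.

C10H22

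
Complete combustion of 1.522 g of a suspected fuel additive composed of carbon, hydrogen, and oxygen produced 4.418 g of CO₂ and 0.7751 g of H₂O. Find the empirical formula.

C7H6O

mol C = 4.418 g CO₂ ÷ 44.009 g/mol = 0.10039 mol
mol H = 2 × 0.7751 g H₂O ÷ 18.015 g/mol = 0.086051 mol
mass O = 1.522 − (1.2058 + 0.086739) = 0.22949 g → mol O = 0.22949 ÷ 15.999 = 0.014344 mol
Divide by the smallest (0.014344 mol): C 6.999, H 5.999, O 1.000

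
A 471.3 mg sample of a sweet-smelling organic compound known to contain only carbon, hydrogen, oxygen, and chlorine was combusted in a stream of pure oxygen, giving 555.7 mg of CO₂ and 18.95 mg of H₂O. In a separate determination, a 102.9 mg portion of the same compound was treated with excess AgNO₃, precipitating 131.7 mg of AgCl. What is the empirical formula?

mol C = 0.5557 g CO₂ ÷ 44.009 g/mol = 0.012627 mol
mol H = 2 × 0.01895 g H₂O ÷ 18.015 g/mol = 0.0021038 mol
From the AgCl data: mol Cl per gram of compound = (0.1317 ÷ 143.318) ÷ 0.1029 = 0.0089304 mol/g, so in the 0.4713 g combustion sample mol Cl = 0.0042089 mol
mass O = 0.4713 − (0.15166 + 0.0021206 + 0.14920) = 0.16831 g → mol O = 0.16831 ÷ 15.999 = 0.010520 mol
Divide by the smallest (0.0021038 mol): C 6.002, H 1.000, Cl 2.001, O 5.001

C6HCl2O5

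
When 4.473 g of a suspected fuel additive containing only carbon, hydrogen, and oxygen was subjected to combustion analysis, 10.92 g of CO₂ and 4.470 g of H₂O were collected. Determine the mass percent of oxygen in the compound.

22.19%

mol C = 10.92 g CO₂ ÷ 44.009 g/mol = 0.24813 mol
mol H = 2 × 4.470 g H₂O ÷ 18.015 g/mol = 0.49625 mol
mass O = 4.473 − (2.9803 + 0.50022) = 0.99247 g → mol O = 0.99247 ÷ 15.999 = 0.062034 mol
mass % O = 0.99247 g ÷ 4.473 g × 100%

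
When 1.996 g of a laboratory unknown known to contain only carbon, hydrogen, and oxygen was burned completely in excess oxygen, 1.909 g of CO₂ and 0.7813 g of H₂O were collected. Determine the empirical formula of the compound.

mol C = 1.909 g CO₂ ÷ 44.009 g/mol = 0.043377 mol
mol H = 2 × 0.7813 g H₂O ÷ 18.015 g/mol = 0.086739 mol
mass O = 1.996 − (0.52101 + 0.087433) = 1.3876 g → mol O = 1.3876 ÷ 15.999 = 0.086728 mol
Divide by the smallest (0.043377 mol): C 1.000, H 2.000, O 1.999

CH2O2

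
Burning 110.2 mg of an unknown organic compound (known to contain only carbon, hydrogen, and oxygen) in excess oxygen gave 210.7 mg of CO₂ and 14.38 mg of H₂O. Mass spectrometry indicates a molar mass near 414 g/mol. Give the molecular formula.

mol C = 0.2107 g CO₂ ÷ 44.009 g/mol = 0.0047877 mol
mol H = 2 × 0.01438 g H₂O ÷ 18.015 g/mol = 0.0015964 mol
mass O = 0.1102 − (0.057505 + 0.0016092) = 0.051086 g → mol O = 0.051086 ÷ 15.999 = 0.0031931 mol
Divide by the smallest (0.0015964 mol): C 2.999, H 1.000, O 2.000
Empirical formula: C3HO2
Empirical-formula mass = 69.04 g/mol; 414 ÷ 69.04 ≈ 6, so the molecular formula is C18H6O12.

C18H6O12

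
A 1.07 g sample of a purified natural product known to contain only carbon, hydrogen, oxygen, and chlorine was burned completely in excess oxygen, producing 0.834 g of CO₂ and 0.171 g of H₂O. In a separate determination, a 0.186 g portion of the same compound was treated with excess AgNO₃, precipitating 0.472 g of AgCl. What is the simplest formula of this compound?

C2H2Cl2O

mol C = 0.834 g CO₂ ÷ 44.009 g/mol = 0.01895 mol
mol H = 2 × 0.171 g H₂O ÷ 18.015 g/mol = 0.01898 mol
From the AgCl data: mol Cl per gram of compound = (0.472 ÷ 143.318) ÷ 0.186 = 0.01771 mol/g, so in the 1.07 g combustion sample mol Cl = 0.01895 mol
mass O = 1.07 − (0.2276 + 0.01914 + 0.6716) = 0.1516 g → mol O = 0.1516 ÷ 15.999 = 0.009477 mol
Divide by the smallest (0.009477 mol): C 2.000, H 2.003, Cl 1.999, O 1.000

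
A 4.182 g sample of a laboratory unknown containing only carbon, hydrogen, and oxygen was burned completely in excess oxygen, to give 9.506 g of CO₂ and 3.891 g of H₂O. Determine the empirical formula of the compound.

C3H6O

mol C = 9.506 g CO₂ ÷ 44.009 g/mol = 0.21600 mol
mol H = 2 × 3.891 g H₂O ÷ 18.015 g/mol = 0.43197 mol
mass O = 4.182 − (2.5944 + 0.43543) = 1.1522 g → mol O = 1.1522 ÷ 15.999 = 0.072016 mol
Divide by the smallest (0.072016 mol): C 2.999, H 5.998, O 1.000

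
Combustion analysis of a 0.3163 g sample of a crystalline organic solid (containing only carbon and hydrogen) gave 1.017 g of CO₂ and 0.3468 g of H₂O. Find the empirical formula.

C3H5

mol C = 1.017 g CO₂ ÷ 44.009 g/mol = 0.023109 mol
mol H = 2 × 0.3468 g H₂O ÷ 18.015 g/mol = 0.038501 mol
Divide by the smallest (0.023109 mol): C 1.000, H 1.666
Multiplying each by 3 gives whole numbers: C 3.00, H 5.00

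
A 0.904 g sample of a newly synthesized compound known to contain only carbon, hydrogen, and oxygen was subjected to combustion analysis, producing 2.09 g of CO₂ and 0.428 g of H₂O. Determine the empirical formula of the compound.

C8H8O3

mol C = 2.09 g CO₂ ÷ 44.009 g/mol = 0.04749 mol
mol H = 2 × 0.428 g H₂O ÷ 18.015 g/mol = 0.04752 mol
mass O = 0.904 − (0.5704 + 0.04790) = 0.2857 g → mol O = 0.2857 ÷ 15.999 = 0.01786 mol
Divide by the smallest (0.01786 mol): C 2.659, H 2.661, O 1.000
Multiplying each by 3 gives whole numbers: C 7.98, H 7.98, O 3.00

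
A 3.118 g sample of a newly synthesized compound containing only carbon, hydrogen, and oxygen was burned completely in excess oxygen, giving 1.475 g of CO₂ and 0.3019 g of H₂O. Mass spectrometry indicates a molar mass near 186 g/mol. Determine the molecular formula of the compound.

mol C = 1.475 g CO₂ ÷ 44.009 g/mol = 0.033516 mol
mol H = 2 × 0.3019 g H₂O ÷ 18.015 g/mol = 0.033517 mol
mass O = 3.118 − (0.40256 + 0.033785) = 2.6817 g → mol O = 2.6817 ÷ 15.999 = 0.16761 mol
Divide by the smallest (0.033516 mol): C 1.000, H 1.000, O 5.001
Empirical formula: CHO5
Empirical-formula mass = 93.01 g/mol; 186 ÷ 93.01 ≈ 2, so the molecular formula is C2H2O10.

C2H2O10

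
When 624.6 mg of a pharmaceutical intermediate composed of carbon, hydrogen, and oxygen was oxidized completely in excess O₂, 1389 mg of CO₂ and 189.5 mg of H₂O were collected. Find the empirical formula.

mol C = 1.389 g CO₂ ÷ 44.009 g/mol = 0.031562 mol
mol H = 2 × 0.1895 g H₂O ÷ 18.015 g/mol = 0.021038 mol
mass O = 0.6246 − (0.37909 + 0.021206) = 0.22431 g → mol O = 0.22431 ÷ 15.999 = 0.014020 mol
Divide by the smallest (0.014020 mol): C 2.251, H 1.501, O 1.000
Multiplying each by 4 gives whole numbers: C 9.00, H 6.00, O 4.00

C9H6O4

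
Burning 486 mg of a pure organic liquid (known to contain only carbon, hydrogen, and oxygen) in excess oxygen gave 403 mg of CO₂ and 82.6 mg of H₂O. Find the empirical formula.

mol C = 0.403 g CO₂ ÷ 44.009 g/mol = 0.009157 mol
mol H = 2 × 0.0826 g H₂O ÷ 18.015 g/mol = 0.009170 mol
mass O = 0.486 − (0.1100 + 0.009243) = 0.3668 g → mol O = 0.3668 ÷ 15.999 = 0.02292 mol
Divide by the smallest (0.009157 mol): C 1.000, H 1.001, O 2.503
Multiplying each by 2 gives whole numbers: C 2.00, H 2.00, O 5.01

C2H2O5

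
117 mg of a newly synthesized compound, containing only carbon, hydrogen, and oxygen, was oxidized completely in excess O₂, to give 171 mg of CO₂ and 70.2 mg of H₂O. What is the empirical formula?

mol C = 0.171 g CO₂ ÷ 44.009 g/mol = 0.003886 mol
mol H = 2 × 0.0702 g H₂O ÷ 18.015 g/mol = 0.007794 mol
mass O = 0.117 − (0.04667 + 0.007856) = 0.06247 g → mol O = 0.06247 ÷ 15.999 = 0.003905 mol
Divide by the smallest (0.003886 mol): C 1.000, H 2.006, O 1.005

CH2O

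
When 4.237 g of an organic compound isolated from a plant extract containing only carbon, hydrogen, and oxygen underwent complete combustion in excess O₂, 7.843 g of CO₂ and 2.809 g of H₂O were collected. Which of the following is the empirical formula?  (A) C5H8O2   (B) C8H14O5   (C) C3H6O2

mol C = 7.843 g CO₂ ÷ 44.009 g/mol = 0.17821 mol
mol H = 2 × 2.809 g H₂O ÷ 18.015 g/mol = 0.31185 mol
mass O = 4.237 − (2.1405 + 0.31435) = 1.7821 g → mol O = 1.7821 ÷ 15.999 = 0.11139 mol
Divide by the smallest (0.11139 mol): C 1.600, H 2.800, O 1.000
Multiplying each by 5 gives whole numbers: C 8.00, H 14.00, O 5.00

(B) C8H14O5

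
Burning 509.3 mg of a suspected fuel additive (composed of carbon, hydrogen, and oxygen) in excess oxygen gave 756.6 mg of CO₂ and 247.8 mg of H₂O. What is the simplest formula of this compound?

C5H8O5

mol C = 0.7566 g CO₂ ÷ 44.009 g/mol = 0.017192 mol
mol H = 2 × 0.2478 g H₂O ÷ 18.015 g/mol = 0.027510 mol
mass O = 0.5093 − (0.20649 + 0.027730) = 0.27508 g → mol O = 0.27508 ÷ 15.999 = 0.017193 mol
Divide by the smallest (0.017192 mol): C 1.000, H 1.600, O 1.000
Multiplying each by 5 gives whole numbers: C 5.00, H 8.00, O 5.00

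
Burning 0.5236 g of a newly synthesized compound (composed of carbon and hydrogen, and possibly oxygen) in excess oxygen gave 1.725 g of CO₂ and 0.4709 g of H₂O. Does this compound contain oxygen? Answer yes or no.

no

mol C = 1.725 g CO₂ ÷ 44.009 g/mol = 0.039197 mol
mol H = 2 × 0.4709 g H₂O ÷ 18.015 g/mol = 0.052279 mol
C and H together account for 0.52349 g — essentially the entire 0.5236 g sample — so the compound contains no oxygen.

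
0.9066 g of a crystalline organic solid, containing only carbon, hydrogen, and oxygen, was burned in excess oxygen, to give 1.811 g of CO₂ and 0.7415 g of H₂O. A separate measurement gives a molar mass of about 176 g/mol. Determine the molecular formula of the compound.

C8H16O4

mol C = 1.811 g CO₂ ÷ 44.009 g/mol = 0.041151 mol
mol H = 2 × 0.7415 g H₂O ÷ 18.015 g/mol = 0.082320 mol
mass O = 0.9066 − (0.49426 + 0.082979) = 0.32936 g → mol O = 0.32936 ÷ 15.999 = 0.020586 mol
Divide by the smallest (0.020586 mol): C 1.999, H 3.999, O 1.000
Empirical formula: C2H4O
Empirical-formula mass = 44.05 g/mol; 176 ÷ 44.05 ≈ 4, so the molecular formula is C8H16O4.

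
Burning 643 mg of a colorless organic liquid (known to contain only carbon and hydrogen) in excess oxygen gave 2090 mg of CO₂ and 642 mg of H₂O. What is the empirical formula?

C2H3

mol C = 2.09 g CO₂ ÷ 44.009 g/mol = 0.04749 mol
mol H = 2 × 0.642 g H₂O ÷ 18.015 g/mol = 0.07127 mol
Divide by the smallest (0.04749 mol): C 1.000, H 1.501
Multiplying each by 2 gives whole numbers: C 2.00, H 3.00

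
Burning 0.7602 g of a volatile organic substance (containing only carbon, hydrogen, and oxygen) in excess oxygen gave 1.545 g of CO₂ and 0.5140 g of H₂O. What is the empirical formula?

C8H13O4

mol C = 1.545 g CO₂ ÷ 44.009 g/mol = 0.035106 mol
mol H = 2 × 0.5140 g H₂O ÷ 18.015 g/mol = 0.057064 mol
mass O = 0.7602 − (0.42166 + 0.057520) = 0.28102 g → mol O = 0.28102 ÷ 15.999 = 0.017565 mol
Divide by the smallest (0.017565 mol): C 1.999, H 3.249, O 1.000
Multiplying each by 4 gives whole numbers: C 7.99, H 13.00, O 4.00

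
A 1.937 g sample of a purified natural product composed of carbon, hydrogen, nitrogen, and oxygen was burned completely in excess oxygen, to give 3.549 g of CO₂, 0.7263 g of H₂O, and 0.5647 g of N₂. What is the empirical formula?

C4H4N2O

mol C = 3.549 g CO₂ ÷ 44.009 g/mol = 0.080643 mol
mol H = 2 × 0.7263 g H₂O ÷ 18.015 g/mol = 0.080633 mol
mol N = 2 × 0.5647 g N₂ ÷ 28.014 g/mol = 0.040316 mol
mass O = 1.937 − (0.96860 + 0.081278 + 0.56470) = 0.32242 g → mol O = 0.32242 ÷ 15.999 = 0.020153 mol
Divide by the smallest (0.020153 mol): C 4.002, H 4.001, N 2.000, O 1.000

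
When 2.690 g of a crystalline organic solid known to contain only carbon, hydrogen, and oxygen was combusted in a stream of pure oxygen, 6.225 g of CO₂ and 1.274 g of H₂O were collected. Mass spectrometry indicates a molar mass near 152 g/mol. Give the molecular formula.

mol C = 6.225 g CO₂ ÷ 44.009 g/mol = 0.14145 mol
mol H = 2 × 1.274 g H₂O ÷ 18.015 g/mol = 0.14144 mol
mass O = 2.690 − (1.6989 + 0.14257) = 0.84849 g → mol O = 0.84849 ÷ 15.999 = 0.053034 mol
Divide by the smallest (0.053034 mol): C 2.667, H 2.667, O 1.000
Multiplying each by 3 gives whole numbers: C 8.00, H 8.00, O 3.00
Empirical formula: C8H8O3
Empirical-formula mass = 152.15 g/mol; 152 ÷ 152.15 ≈ 1, so the molecular formula is C8H8O3.

C8H8O3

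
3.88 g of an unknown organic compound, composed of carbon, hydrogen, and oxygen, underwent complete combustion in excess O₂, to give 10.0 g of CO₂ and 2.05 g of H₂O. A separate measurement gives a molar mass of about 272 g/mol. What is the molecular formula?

mol C = 10.0 g CO₂ ÷ 44.009 g/mol = 0.2272 mol
mol H = 2 × 2.05 g H₂O ÷ 18.015 g/mol = 0.2276 mol
mass O = 3.88 − (2.729 + 0.2294) = 0.9214 g → mol O = 0.9214 ÷ 15.999 = 0.05759 mol
Divide by the smallest (0.05759 mol): C 3.946, H 3.952, O 1.000
Empirical formula: C4H4O
Empirical-formula mass = 68.08 g/mol; 272 ÷ 68.08 ≈ 4, so the molecular formula is C16H16O4.

C16H16O4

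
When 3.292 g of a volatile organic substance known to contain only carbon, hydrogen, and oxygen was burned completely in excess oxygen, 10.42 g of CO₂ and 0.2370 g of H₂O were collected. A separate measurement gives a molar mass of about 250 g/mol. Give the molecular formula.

mol C = 10.42 g CO₂ ÷ 44.009 g/mol = 0.23677 mol
mol H = 2 × 0.2370 g H₂O ÷ 18.015 g/mol = 0.026311 mol
mass O = 3.292 − (2.8438 + 0.026522) = 0.42164 g → mol O = 0.42164 ÷ 15.999 = 0.026354 mol
Divide by the smallest (0.026311 mol): C 8.999, H 1.000, O 1.002
Empirical formula: C9HO
Empirical-formula mass = 125.11 g/mol; 250 ÷ 125.11 ≈ 2, so the molecular formula is C18H2O2.

C18H2O2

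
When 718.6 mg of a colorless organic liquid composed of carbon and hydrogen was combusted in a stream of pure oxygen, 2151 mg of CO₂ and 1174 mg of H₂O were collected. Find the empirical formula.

C3H8

mol C = 2.151 g CO₂ ÷ 44.009 g/mol = 0.048876 mol
mol H = 2 × 1.174 g H₂O ÷ 18.015 g/mol = 0.13034 mol
Divide by the smallest (0.048876 mol): C 1.000, H 2.667
Multiplying each by 3 gives whole numbers: C 3.00, H 8.00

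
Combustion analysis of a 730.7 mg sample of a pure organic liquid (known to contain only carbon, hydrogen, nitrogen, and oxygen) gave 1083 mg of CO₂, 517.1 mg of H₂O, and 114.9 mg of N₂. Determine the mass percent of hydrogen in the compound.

7.92%

mol C = 1.083 g CO₂ ÷ 44.009 g/mol = 0.024609 mol
mol H = 2 × 0.5171 g H₂O ÷ 18.015 g/mol = 0.057408 mol
mol N = 2 × 0.1149 g N₂ ÷ 28.014 g/mol = 0.0082030 mol
mass O = 0.7307 − (0.29557 + 0.057867 + 0.11490) = 0.26236 g → mol O = 0.26236 ÷ 15.999 = 0.016398 mol
mass % H = 0.057867 g ÷ 0.7307 g × 100%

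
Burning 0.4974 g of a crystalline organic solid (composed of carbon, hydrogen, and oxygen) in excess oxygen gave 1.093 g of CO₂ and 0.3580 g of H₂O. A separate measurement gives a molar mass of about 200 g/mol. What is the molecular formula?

mol C = 1.093 g CO₂ ÷ 44.009 g/mol = 0.024836 mol
mol H = 2 × 0.3580 g H₂O ÷ 18.015 g/mol = 0.039745 mol
mass O = 0.4974 − (0.29830 + 0.040063) = 0.15903 g → mol O = 0.15903 ÷ 15.999 = 0.0099403 mol
Divide by the smallest (0.0099403 mol): C 2.499, H 3.998, O 1.000
Multiplying each by 2 gives whole numbers: C 5.00, H 8.00, O 2.00
Empirical formula: C5H8O2
Empirical-formula mass = 100.12 g/mol; 200 ÷ 100.12 ≈ 2, so the molecular formula is C10H16O4.

C10H16O4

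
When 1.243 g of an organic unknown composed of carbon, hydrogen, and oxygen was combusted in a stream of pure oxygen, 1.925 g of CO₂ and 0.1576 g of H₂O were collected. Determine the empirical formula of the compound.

mol C = 1.925 g CO₂ ÷ 44.009 g/mol = 0.043741 mol
mol H = 2 × 0.1576 g H₂O ÷ 18.015 g/mol = 0.017497 mol
mass O = 1.243 − (0.52537 + 0.017637) = 0.69999 g → mol O = 0.69999 ÷ 15.999 = 0.043752 mol
Divide by the smallest (0.017497 mol): C 2.500, H 1.000, O 2.501
Multiplying each by 2 gives whole numbers: C 5.00, H 2.00, O 5.00

C5H2O5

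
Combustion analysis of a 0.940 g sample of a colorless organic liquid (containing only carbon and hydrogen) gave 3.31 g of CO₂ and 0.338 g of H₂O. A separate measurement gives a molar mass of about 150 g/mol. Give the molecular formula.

C12H6

mol C = 3.31 g CO₂ ÷ 44.009 g/mol = 0.07521 mol
mol H = 2 × 0.338 g H₂O ÷ 18.015 g/mol = 0.03752 mol
Divide by the smallest (0.03752 mol): C 2.004, H 1.000
Empirical formula: C2H
Empirical-formula mass = 25.03 g/mol; 150 ÷ 25.03 ≈ 6, so the molecular formula is C12H6.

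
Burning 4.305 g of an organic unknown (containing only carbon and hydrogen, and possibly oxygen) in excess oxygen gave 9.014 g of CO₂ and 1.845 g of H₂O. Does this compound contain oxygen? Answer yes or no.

yes

mol C = 9.014 g CO₂ ÷ 44.009 g/mol = 0.20482 mol
mol H = 2 × 1.845 g H₂O ÷ 18.015 g/mol = 0.20483 mol
C and H account for only 2.6666 g of the 4.305 g sample; the remaining 1.6384 g must be oxygen.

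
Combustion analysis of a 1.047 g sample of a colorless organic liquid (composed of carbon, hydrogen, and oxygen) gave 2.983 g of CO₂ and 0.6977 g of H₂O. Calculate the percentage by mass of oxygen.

mol C = 2.983 g CO₂ ÷ 44.009 g/mol = 0.067782 mol
mol H = 2 × 0.6977 g H₂O ÷ 18.015 g/mol = 0.077458 mol
mass O = 1.047 − (0.81412 + 0.078077) = 0.15480 g → mol O = 0.15480 ÷ 15.999 = 0.0096755 mol
mass % O = 0.15480 g ÷ 1.047 g × 100%

14.78%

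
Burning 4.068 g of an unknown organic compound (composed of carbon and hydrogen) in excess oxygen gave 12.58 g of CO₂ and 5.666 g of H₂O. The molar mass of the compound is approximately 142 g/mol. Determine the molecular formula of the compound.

mol C = 12.58 g CO₂ ÷ 44.009 g/mol = 0.28585 mol
mol H = 2 × 5.666 g H₂O ÷ 18.015 g/mol = 0.62903 mol
Divide by the smallest (0.28585 mol): C 1.000, H 2.201
Multiplying each by 5 gives whole numbers: C 5.00, H 11.00
Empirical formula: C5H11
Empirical-formula mass = 71.14 g/mol; 142 ÷ 71.14 ≈ 2, so the molecular formula is C10H22.

C10H22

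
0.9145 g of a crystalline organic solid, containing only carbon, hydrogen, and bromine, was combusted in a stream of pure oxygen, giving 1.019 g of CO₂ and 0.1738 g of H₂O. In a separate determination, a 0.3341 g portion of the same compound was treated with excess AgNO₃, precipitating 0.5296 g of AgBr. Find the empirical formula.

C6H5Br2

mol C = 1.019 g CO₂ ÷ 44.009 g/mol = 0.023154 mol
mol H = 2 × 0.1738 g H₂O ÷ 18.015 g/mol = 0.019295 mol
From the AgBr data: mol Br per gram of compound = (0.5296 ÷ 187.772) ÷ 0.3341 = 0.0084419 mol/g, so in the 0.9145 g combustion sample mol Br = 0.0077201 mol
Divide by the smallest (0.0077201 mol): C 2.999, H 2.499, Br 1.000
Multiplying each by 2 gives whole numbers: C 6.00, H 5.00, Br 2.00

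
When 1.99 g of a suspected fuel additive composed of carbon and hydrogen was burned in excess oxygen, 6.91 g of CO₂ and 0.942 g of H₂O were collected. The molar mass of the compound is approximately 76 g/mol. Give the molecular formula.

C6H4

mol C = 6.91 g CO₂ ÷ 44.009 g/mol = 0.1570 mol
mol H = 2 × 0.942 g H₂O ÷ 18.015 g/mol = 0.1046 mol
Divide by the smallest (0.1046 mol): C 1.501, H 1.000
Multiplying each by 2 gives whole numbers: C 3.00, H 2.00
Empirical formula: C3H2
Empirical-formula mass = 38.05 g/mol; 76 ÷ 38.05 ≈ 2, so the molecular formula is C6H4.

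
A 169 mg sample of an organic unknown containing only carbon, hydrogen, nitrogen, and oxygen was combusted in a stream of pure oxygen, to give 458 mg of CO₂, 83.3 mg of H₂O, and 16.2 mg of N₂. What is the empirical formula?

C9H8NO

mol C = 0.458 g CO₂ ÷ 44.009 g/mol = 0.01041 mol
mol H = 2 × 0.0833 g H₂O ÷ 18.015 g/mol = 0.009248 mol
mol N = 2 × 0.0162 g N₂ ÷ 28.014 g/mol = 0.001157 mol
mass O = 0.169 − (0.1250 + 0.009322 + 0.01620) = 0.01848 g → mol O = 0.01848 ÷ 15.999 = 0.001155 mol
Divide by the smallest (0.001155 mol): C 9.010, H 8.006, N 1.001, O 1.000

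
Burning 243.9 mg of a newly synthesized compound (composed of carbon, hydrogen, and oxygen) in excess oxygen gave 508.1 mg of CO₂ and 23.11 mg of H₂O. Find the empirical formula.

mol C = 0.5081 g CO₂ ÷ 44.009 g/mol = 0.011545 mol
mol H = 2 × 0.02311 g H₂O ÷ 18.015 g/mol = 0.0025656 mol
mass O = 0.2439 − (0.13867 + 0.0025862) = 0.10264 g → mol O = 0.10264 ÷ 15.999 = 0.0064156 mol
Divide by the smallest (0.0025656 mol): C 4.500, H 1.000, O 2.501
Multiplying each by 2 gives whole numbers: C 9.00, H 2.00, O 5.00

C9H2O5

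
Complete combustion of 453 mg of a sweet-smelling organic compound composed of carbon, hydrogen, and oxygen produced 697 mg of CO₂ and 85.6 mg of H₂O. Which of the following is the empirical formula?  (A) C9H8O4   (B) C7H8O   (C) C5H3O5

mol C = 0.697 g CO₂ ÷ 44.009 g/mol = 0.01584 mol
mol H = 2 × 0.0856 g H₂O ÷ 18.015 g/mol = 0.009503 mol
mass O = 0.453 − (0.1902 + 0.009579) = 0.2532 g → mol O = 0.2532 ÷ 15.999 = 0.01583 mol
Divide by the smallest (0.009503 mol): C 1.667, H 1.000, O 1.665
Multiplying each by 3 gives whole numbers: C 5.00, H 3.00, O 5.00

(C) C5H3O5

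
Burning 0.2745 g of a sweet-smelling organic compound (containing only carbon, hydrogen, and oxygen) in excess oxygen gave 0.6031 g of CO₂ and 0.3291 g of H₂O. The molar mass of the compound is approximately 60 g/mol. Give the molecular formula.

mol C = 0.6031 g CO₂ ÷ 44.009 g/mol = 0.013704 mol
mol H = 2 × 0.3291 g H₂O ÷ 18.015 g/mol = 0.036536 mol
mass O = 0.2745 − (0.16460 + 0.036829) = 0.073073 g → mol O = 0.073073 ÷ 15.999 = 0.0045673 mol
Divide by the smallest (0.0045673 mol): C 3.000, H 7.999, O 1.000
Empirical formula: C3H8O
Empirical-formula mass = 60.10 g/mol; 60 ÷ 60.10 ≈ 1, so the molecular formula is C3H8O.

C3H8O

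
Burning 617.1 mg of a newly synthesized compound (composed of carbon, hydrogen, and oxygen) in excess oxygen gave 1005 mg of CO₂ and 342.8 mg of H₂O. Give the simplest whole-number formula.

mol C = 1.005 g CO₂ ÷ 44.009 g/mol = 0.022836 mol
mol H = 2 × 0.3428 g H₂O ÷ 18.015 g/mol = 0.038057 mol
mass O = 0.6171 − (0.27429 + 0.038362) = 0.30445 g → mol O = 0.30445 ÷ 15.999 = 0.019029 mol
Divide by the smallest (0.019029 mol): C 1.200, H 2.000, O 1.000
Multiplying each by 5 gives whole numbers: C 6.00, H 10.00, O 5.00

C6H10O5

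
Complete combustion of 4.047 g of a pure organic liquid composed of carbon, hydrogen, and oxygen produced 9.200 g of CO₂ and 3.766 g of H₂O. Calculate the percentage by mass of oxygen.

27.54%

mol C = 9.200 g CO₂ ÷ 44.009 g/mol = 0.20905 mol
mol H = 2 × 3.766 g H₂O ÷ 18.015 g/mol = 0.41810 mol
mass O = 4.047 − (2.5109 + 0.42144) = 1.1147 g → mol O = 1.1147 ÷ 15.999 = 0.069672 mol
mass % O = 1.1147 g ÷ 4.047 g × 100%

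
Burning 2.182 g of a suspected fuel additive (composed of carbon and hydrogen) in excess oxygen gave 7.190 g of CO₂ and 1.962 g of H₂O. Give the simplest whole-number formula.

mol C = 7.190 g CO₂ ÷ 44.009 g/mol = 0.16338 mol
mol H = 2 × 1.962 g H₂O ÷ 18.015 g/mol = 0.21782 mol
Divide by the smallest (0.16338 mol): C 1.000, H 1.333
Multiplying each by 3 gives whole numbers: C 3.00, H 4.00

C3H4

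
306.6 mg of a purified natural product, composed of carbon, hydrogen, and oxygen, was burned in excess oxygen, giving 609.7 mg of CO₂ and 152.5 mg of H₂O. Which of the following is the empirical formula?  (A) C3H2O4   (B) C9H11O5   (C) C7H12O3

(B) C9H11O5

mol C = 0.6097 g CO₂ ÷ 44.009 g/mol = 0.013854 mol
mol H = 2 × 0.1525 g H₂O ÷ 18.015 g/mol = 0.016930 mol
mass O = 0.3066 − (0.16640 + 0.017066) = 0.12313 g → mol O = 0.12313 ÷ 15.999 = 0.0076964 mol
Divide by the smallest (0.0076964 mol): C 1.800, H 2.200, O 1.000
Multiplying each by 5 gives whole numbers: C 9.00, H 11.00, O 5.00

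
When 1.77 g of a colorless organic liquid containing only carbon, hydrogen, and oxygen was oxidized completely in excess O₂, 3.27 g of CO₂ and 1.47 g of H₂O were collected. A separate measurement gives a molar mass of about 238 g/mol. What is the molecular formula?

mol C = 3.27 g CO₂ ÷ 44.009 g/mol = 0.07430 mol
mol H = 2 × 1.47 g H₂O ÷ 18.015 g/mol = 0.1632 mol
mass O = 1.77 − (0.8925 + 0.1645) = 0.7130 g → mol O = 0.7130 ÷ 15.999 = 0.04457 mol
Divide by the smallest (0.04457 mol): C 1.667, H 3.662, O 1.000
Multiplying each by 3 gives whole numbers: C 5.00, H 10.99, O 3.00
Empirical formula: C5H11O3
Empirical-formula mass = 119.14 g/mol; 238 ÷ 119.14 ≈ 2, so the molecular formula is C10H22O6.

C10H22O6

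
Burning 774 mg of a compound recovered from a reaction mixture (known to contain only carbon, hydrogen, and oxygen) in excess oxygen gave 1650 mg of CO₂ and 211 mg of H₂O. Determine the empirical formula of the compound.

mol C = 1.65 g CO₂ ÷ 44.009 g/mol = 0.03749 mol
mol H = 2 × 0.211 g H₂O ÷ 18.015 g/mol = 0.02342 mol
mass O = 0.774 − (0.4503 + 0.02361) = 0.3001 g → mol O = 0.3001 ÷ 15.999 = 0.01876 mol
Divide by the smallest (0.01876 mol): C 1.999, H 1.249, O 1.000
Multiplying each by 4 gives whole numbers: C 8.00, H 5.00, O 4.00

C8H5O4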